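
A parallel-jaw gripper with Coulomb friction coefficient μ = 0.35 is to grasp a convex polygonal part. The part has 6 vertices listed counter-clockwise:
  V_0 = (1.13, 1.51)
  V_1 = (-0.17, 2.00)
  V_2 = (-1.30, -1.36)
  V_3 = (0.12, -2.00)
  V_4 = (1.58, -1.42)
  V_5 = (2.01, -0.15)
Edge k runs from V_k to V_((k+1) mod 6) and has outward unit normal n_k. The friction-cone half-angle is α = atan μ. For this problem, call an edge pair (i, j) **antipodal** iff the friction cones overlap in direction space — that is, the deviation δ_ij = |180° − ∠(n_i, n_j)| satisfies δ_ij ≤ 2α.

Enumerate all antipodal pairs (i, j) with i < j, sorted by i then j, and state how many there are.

count = 3; pairs: (0,2), (1,4), (2,5)

α = atan 0.35 = 19.29°;  2α = 38.58°
n_0 = (+0.3527, +0.9357)
n_1 = (-0.9478, +0.3188)
n_2 = (-0.4109, -0.9117)
n_3 = (+0.3692, -0.9294)
n_4 = (+0.9472, -0.3207)
n_5 = (+0.8835, +0.4684)
  (0,1): δ = 87.94°  ·
  (0,2): δ = 3.61°  ✓
  (0,3): δ = 42.32°  ·
  (0,4): δ = 91.95°  ·
  (0,5): δ = 138.58°  ·
  (1,2): δ = 95.67°  ·
  (1,3): δ = 49.75°  ·
  (1,4): δ = 0.12°  ✓
  (1,5): δ = 46.52°  ·
  (2,3): δ = 134.07°  ·
  (2,4): δ = 84.44°  ·
  (2,5): δ = 37.81°  ✓
  (3,4): δ = 130.37°  ·
  (3,5): δ = 83.74°  ·
  (4,5): δ = 133.37°  ·
antipodal pairs: 3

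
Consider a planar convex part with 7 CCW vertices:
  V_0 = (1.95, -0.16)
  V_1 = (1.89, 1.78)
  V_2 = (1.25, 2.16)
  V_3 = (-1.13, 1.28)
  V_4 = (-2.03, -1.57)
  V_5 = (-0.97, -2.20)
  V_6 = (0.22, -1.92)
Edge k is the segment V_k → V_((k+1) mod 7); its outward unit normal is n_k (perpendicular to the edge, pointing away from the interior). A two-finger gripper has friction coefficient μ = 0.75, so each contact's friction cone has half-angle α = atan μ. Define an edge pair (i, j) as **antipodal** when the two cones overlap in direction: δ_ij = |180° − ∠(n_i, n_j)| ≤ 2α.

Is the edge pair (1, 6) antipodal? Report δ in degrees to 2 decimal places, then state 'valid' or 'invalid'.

α = atan 0.75 = 36.87°;  2α = 73.74°
edge 1: e_1 = (-0.64, +0.38);  n_1 = (+0.5105, +0.8599)
edge 6: e_6 = (+1.73, +1.76);  n_6 = (+0.7132, -0.7010)
∠(n_1, n_6) = 103.81°
δ = |180° − 103.81°| = 76.19°
76.19° > 2α = 73.74°  →  invalid

δ = 76.19°, invalid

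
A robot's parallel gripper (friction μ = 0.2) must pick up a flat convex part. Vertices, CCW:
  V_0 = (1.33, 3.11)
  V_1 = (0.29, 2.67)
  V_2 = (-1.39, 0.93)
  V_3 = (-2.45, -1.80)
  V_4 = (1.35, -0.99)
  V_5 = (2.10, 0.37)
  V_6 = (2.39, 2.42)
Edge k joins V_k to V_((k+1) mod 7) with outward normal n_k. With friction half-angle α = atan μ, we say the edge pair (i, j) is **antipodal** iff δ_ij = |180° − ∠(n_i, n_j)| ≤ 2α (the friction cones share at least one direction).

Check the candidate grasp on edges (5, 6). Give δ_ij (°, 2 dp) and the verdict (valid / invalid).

α = atan 0.2 = 11.31°;  2α = 22.62°
edge 5: e_5 = (+0.29, +2.05);  n_5 = (+0.9901, -0.1401)
edge 6: e_6 = (-1.06, +0.69);  n_6 = (+0.5455, +0.8381)
∠(n_5, n_6) = 64.99°
δ = |180° − 64.99°| = 115.01°
115.01° > 2α = 22.62°  →  invalid

δ = 115.01°, invalid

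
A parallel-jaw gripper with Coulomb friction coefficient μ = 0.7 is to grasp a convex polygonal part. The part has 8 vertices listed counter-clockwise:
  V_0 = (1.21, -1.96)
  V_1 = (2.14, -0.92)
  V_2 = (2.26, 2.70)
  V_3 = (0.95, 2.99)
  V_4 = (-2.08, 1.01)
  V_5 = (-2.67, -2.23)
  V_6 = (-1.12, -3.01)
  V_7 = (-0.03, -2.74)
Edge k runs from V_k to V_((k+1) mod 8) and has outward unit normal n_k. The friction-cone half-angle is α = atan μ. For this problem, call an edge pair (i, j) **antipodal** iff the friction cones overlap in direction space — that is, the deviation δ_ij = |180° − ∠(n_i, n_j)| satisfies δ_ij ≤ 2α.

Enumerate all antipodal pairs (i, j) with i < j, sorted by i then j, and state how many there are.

α = atan 0.7 = 34.99°;  2α = 69.98°
n_0 = (+0.7454, -0.6666)
n_1 = (+0.9995, -0.0331)
n_2 = (+0.2161, +0.9764)
n_3 = (-0.5470, +0.8371)
n_4 = (-0.9838, +0.1792)
n_5 = (-0.4495, -0.8933)
n_6 = (+0.2404, -0.9707)
n_7 = (+0.5325, -0.8465)
  (0,1): δ = 140.09°  ·
  (0,2): δ = 60.68°  ✓
  (0,3): δ = 15.03°  ✓
  (0,4): δ = 31.48°  ✓
  (0,5): δ = 105.09°  ·
  (0,6): δ = 145.72°  ·
  (0,7): δ = 163.98°  ·
  (1,2): δ = 100.58°  ·
  (1,3): δ = 54.94°  ✓
  (1,4): δ = 8.42°  ✓
  (1,5): δ = 65.19°  ✓
  (1,6): δ = 105.81°  ·
  (1,7): δ = 124.07°  ·
  (2,3): δ = 134.35°  ·
  (2,4): δ = 87.84°  ·
  (2,5): δ = 14.23°  ✓
  (2,6): δ = 26.39°  ✓
  (2,7): δ = 44.65°  ✓
  (3,4): δ = 133.48°  ·
  (3,5): δ = 59.88°  ✓
  (3,6): δ = 19.25°  ✓
  (3,7): δ = 0.99°  ✓
  (4,5): δ = 106.39°  ·
  (4,6): δ = 65.77°  ✓
  (4,7): δ = 47.51°  ✓
  (5,6): δ = 139.37°  ·
  (5,7): δ = 121.12°  ·
  (6,7): δ = 161.74°  ·
antipodal pairs: 14

count = 14; pairs: (0,2), (0,3), (0,4), (1,3), (1,4), (1,5), (2,5), (2,6), (2,7), (3,5), (3,6), (3,7), (4,6), (4,7)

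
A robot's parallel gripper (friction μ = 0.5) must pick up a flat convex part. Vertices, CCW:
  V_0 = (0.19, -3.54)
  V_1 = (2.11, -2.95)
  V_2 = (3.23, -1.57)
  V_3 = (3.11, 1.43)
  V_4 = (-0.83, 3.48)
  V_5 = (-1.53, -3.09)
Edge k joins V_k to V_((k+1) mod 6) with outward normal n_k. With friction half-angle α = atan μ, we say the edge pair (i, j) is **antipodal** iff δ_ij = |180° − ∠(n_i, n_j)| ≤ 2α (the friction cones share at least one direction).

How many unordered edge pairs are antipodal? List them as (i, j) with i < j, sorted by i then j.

α = atan 0.5 = 26.57°;  2α = 53.13°
n_0 = (+0.2937, -0.9559)
n_1 = (+0.7765, -0.6302)
n_2 = (+0.9992, +0.0400)
n_3 = (+0.4616, +0.8871)
n_4 = (-0.9944, +0.1059)
n_5 = (-0.2531, -0.9674)
  (0,1): δ = 146.14°  ·
  (0,2): δ = 104.79°  ·
  (0,3): δ = 44.57°  ✓
  (0,4): δ = 66.84°  ·
  (0,5): δ = 148.26°  ·
  (1,2): δ = 138.65°  ·
  (1,3): δ = 78.43°  ·
  (1,4): δ = 32.98°  ✓
  (1,5): δ = 114.40°  ·
  (2,3): δ = 119.78°  ·
  (2,4): δ = 8.37°  ✓
  (2,5): δ = 73.05°  ·
  (3,4): δ = 68.59°  ·
  (3,5): δ = 12.83°  ✓
  (4,5): δ = 98.58°  ·
antipodal pairs: 4

count = 4; pairs: (0,3), (1,4), (2,4), (3,5)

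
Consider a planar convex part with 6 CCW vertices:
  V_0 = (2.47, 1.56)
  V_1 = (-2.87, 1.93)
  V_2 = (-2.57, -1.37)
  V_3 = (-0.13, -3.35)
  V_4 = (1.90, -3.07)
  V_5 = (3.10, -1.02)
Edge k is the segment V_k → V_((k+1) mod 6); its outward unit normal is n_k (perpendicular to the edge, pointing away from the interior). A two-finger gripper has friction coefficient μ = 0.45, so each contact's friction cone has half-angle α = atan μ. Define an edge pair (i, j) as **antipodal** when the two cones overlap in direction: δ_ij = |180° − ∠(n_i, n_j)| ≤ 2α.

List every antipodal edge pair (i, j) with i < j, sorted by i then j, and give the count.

count = 5; pairs: (0,2), (0,3), (1,4), (1,5), (2,5)

α = atan 0.45 = 24.23°;  2α = 48.46°
n_0 = (+0.0691, +0.9976)
n_1 = (-0.9959, -0.0905)
n_2 = (-0.6301, -0.7765)
n_3 = (+0.1366, -0.9906)
n_4 = (+0.8630, -0.5052)
n_5 = (+0.9715, +0.2372)
  (0,1): δ = 80.84°  ·
  (0,2): δ = 35.09°  ✓
  (0,3): δ = 11.82°  ✓
  (0,4): δ = 63.62°  ·
  (0,5): δ = 107.69°  ·
  (1,2): δ = 134.25°  ·
  (1,3): δ = 87.34°  ·
  (1,4): δ = 35.54°  ✓
  (1,5): δ = 8.53°  ✓
  (2,3): δ = 133.09°  ·
  (2,4): δ = 81.28°  ·
  (2,5): δ = 37.22°  ✓
  (3,4): δ = 128.20°  ·
  (3,5): δ = 84.13°  ·
  (4,5): δ = 135.93°  ·
antipodal pairs: 5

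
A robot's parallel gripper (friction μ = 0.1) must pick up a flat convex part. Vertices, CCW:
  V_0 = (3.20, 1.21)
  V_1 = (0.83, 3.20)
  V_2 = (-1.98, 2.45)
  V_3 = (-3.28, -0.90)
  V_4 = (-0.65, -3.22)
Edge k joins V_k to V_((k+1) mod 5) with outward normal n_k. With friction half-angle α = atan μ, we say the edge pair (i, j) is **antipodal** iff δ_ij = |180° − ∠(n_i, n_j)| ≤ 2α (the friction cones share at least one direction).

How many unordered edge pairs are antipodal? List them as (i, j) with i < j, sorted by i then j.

count = 1; pairs: (0,3)

α = atan 0.1 = 5.71°;  2α = 11.42°
n_0 = (+0.6430, +0.7658)
n_1 = (-0.2579, +0.9662)
n_2 = (-0.9323, +0.3618)
n_3 = (-0.6615, -0.7499)
n_4 = (+0.7548, -0.6560)
  (0,1): δ = 125.04°  ·
  (0,2): δ = 71.19°  ·
  (0,3): δ = 1.40°  ✓
  (0,4): δ = 89.03°  ·
  (1,2): δ = 126.15°  ·
  (1,3): δ = 56.36°  ·
  (1,4): δ = 34.06°  ·
  (2,3): δ = 110.21°  ·
  (2,4): δ = 19.78°  ·
  (3,4): δ = 89.58°  ·
antipodal pairs: 1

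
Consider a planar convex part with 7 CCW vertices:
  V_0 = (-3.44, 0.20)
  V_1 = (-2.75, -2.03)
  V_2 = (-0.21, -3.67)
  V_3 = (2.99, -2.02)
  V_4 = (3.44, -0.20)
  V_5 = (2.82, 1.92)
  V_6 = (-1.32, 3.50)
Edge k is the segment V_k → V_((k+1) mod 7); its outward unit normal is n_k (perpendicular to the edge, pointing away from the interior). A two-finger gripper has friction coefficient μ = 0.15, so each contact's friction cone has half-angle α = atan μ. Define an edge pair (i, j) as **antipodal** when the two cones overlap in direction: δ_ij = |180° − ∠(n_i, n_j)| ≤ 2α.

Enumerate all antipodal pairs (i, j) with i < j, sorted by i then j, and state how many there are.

α = atan 0.15 = 8.53°;  2α = 17.06°
n_0 = (-0.9553, -0.2956)
n_1 = (-0.5424, -0.8401)
n_2 = (+0.4583, -0.8888)
n_3 = (+0.9708, -0.2400)
n_4 = (+0.9598, +0.2807)
n_5 = (+0.3566, +0.9343)
n_6 = (-0.8413, +0.5405)
  (0,1): δ = 140.04°  ·
  (0,2): δ = 79.92°  ·
  (0,3): δ = 31.08°  ·
  (0,4): δ = 0.89°  ✓
  (0,5): δ = 51.92°  ·
  (0,6): δ = 130.09°  ·
  (1,2): δ = 119.87°  ·
  (1,3): δ = 71.04°  ·
  (1,4): δ = 40.85°  ·
  (1,5): δ = 11.96°  ✓
  (1,6): δ = 90.13°  ·
  (2,3): δ = 131.16°  ·
  (2,4): δ = 100.98°  ·
  (2,5): δ = 48.17°  ·
  (2,6): δ = 30.01°  ·
  (3,4): δ = 149.81°  ·
  (3,5): δ = 97.00°  ·
  (3,6): δ = 18.83°  ·
  (4,5): δ = 127.19°  ·
  (4,6): δ = 49.02°  ·
  (5,6): δ = 101.83°  ·
antipodal pairs: 2

count = 2; pairs: (0,4), (1,5)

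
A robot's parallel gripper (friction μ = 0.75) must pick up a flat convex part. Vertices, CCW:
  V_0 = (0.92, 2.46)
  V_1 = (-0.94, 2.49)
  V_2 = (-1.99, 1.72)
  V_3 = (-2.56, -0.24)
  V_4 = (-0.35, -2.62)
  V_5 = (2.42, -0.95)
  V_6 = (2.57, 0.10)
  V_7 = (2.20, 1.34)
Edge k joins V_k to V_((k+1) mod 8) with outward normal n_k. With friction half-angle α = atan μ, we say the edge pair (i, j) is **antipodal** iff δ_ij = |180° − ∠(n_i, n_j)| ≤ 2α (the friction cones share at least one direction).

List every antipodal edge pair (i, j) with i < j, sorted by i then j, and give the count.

count = 13; pairs: (0,3), (0,4), (1,4), (1,5), (1,6), (2,4), (2,5), (2,6), (2,7), (3,5), (3,6), (3,7), (4,7)

α = atan 0.75 = 36.87°;  2α = 73.74°
n_0 = (+0.0161, +0.9999)
n_1 = (-0.5914, +0.8064)
n_2 = (-0.9602, +0.2792)
n_3 = (-0.7328, -0.6805)
n_4 = (+0.5163, -0.8564)
n_5 = (+0.9899, -0.1414)
n_6 = (+0.9583, +0.2859)
n_7 = (+0.6585, +0.7526)
  (0,1): δ = 142.82°  ·
  (0,2): δ = 105.29°  ·
  (0,3): δ = 46.20°  ✓
  (0,4): δ = 32.01°  ✓
  (0,5): δ = 82.79°  ·
  (0,6): δ = 107.54°  ·
  (0,7): δ = 139.74°  ·
  (1,2): δ = 142.47°  ·
  (1,3): δ = 83.37°  ·
  (1,4): δ = 5.17°  ✓
  (1,5): δ = 45.62°  ✓
  (1,6): δ = 70.36°  ✓
  (1,7): δ = 102.56°  ·
  (2,3): δ = 120.91°  ·
  (2,4): δ = 42.70°  ✓
  (2,5): δ = 8.09°  ✓
  (2,6): δ = 32.83°  ✓
  (2,7): δ = 65.03°  ✓
  (3,4): δ = 101.79°  ·
  (3,5): δ = 51.01°  ✓
  (3,6): δ = 26.26°  ✓
  (3,7): δ = 5.94°  ✓
  (4,5): δ = 129.22°  ·
  (4,6): δ = 104.47°  ·
  (4,7): δ = 72.27°  ✓
  (5,6): δ = 155.26°  ·
  (5,7): δ = 123.06°  ·
  (6,7): δ = 147.80°  ·
antipodal pairs: 13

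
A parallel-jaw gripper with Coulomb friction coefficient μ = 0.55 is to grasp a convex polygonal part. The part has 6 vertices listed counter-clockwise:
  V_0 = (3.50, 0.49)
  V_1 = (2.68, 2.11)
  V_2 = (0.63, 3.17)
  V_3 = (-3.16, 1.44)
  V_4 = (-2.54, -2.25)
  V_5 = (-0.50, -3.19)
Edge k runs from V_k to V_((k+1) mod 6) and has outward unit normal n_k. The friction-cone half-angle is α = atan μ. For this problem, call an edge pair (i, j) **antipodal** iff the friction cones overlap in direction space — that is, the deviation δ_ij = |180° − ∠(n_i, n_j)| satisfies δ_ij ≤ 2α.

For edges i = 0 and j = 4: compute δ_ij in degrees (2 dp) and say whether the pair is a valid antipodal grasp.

α = atan 0.55 = 28.81°;  2α = 57.62°
edge 0: e_0 = (-0.82, +1.62);  n_0 = (+0.8922, +0.4516)
edge 4: e_4 = (+2.04, -0.94);  n_4 = (-0.4185, -0.9082)
∠(n_0, n_4) = 141.59°
δ = |180° − 141.59°| = 38.41°
38.41° ≤ 2α = 57.62°  →  valid

δ = 38.41°, valid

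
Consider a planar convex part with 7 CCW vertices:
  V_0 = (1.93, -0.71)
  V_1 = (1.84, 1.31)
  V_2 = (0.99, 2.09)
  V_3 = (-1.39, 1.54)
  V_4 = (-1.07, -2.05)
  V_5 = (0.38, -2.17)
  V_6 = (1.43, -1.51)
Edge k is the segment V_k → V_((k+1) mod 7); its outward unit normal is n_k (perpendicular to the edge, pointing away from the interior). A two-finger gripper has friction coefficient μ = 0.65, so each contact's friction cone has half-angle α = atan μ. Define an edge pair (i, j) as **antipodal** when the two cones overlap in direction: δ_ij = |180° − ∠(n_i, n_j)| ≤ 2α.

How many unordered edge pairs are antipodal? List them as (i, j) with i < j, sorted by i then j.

count = 8; pairs: (0,3), (1,3), (1,4), (2,4), (2,5), (2,6), (3,5), (3,6)

α = atan 0.65 = 33.02°;  2α = 66.05°
n_0 = (+0.9990, +0.0445)
n_1 = (+0.6761, +0.7368)
n_2 = (-0.2252, +0.9743)
n_3 = (-0.9961, -0.0888)
n_4 = (-0.0825, -0.9966)
n_5 = (+0.5322, -0.8466)
n_6 = (+0.8480, -0.5300)
  (0,1): δ = 135.09°  ·
  (0,2): δ = 79.54°  ·
  (0,3): δ = 2.54°  ✓
  (0,4): δ = 82.72°  ·
  (0,5): δ = 119.60°  ·
  (0,6): δ = 145.44°  ·
  (1,2): δ = 124.45°  ·
  (1,3): δ = 42.37°  ✓
  (1,4): δ = 37.81°  ✓
  (1,5): δ = 74.69°  ·
  (1,6): δ = 100.54°  ·
  (2,3): δ = 97.92°  ·
  (2,4): δ = 17.74°  ✓
  (2,5): δ = 19.14°  ✓
  (2,6): δ = 44.98°  ✓
  (3,4): δ = 99.82°  ·
  (3,5): δ = 62.94°  ✓
  (3,6): δ = 37.10°  ✓
  (4,5): δ = 143.12°  ·
  (4,6): δ = 117.27°  ·
  (5,6): δ = 154.16°  ·
antipodal pairs: 8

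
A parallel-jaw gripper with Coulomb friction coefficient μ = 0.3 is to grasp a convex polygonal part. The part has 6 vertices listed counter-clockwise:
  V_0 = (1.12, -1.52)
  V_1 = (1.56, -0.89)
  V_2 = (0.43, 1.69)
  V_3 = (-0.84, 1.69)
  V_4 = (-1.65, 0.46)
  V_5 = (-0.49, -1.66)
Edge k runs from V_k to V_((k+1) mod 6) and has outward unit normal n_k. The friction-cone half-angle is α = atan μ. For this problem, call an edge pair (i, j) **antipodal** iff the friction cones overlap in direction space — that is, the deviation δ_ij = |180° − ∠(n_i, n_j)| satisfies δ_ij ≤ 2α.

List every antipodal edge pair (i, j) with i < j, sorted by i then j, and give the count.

count = 3; pairs: (0,3), (1,4), (2,5)

α = atan 0.3 = 16.70°;  2α = 33.40°
n_0 = (+0.8198, -0.5726)
n_1 = (+0.9160, +0.4012)
n_2 = (+0.0000, +1.0000)
n_3 = (-0.8352, +0.5500)
n_4 = (-0.8773, -0.4800)
n_5 = (+0.0866, -0.9962)
  (0,1): δ = 121.42°  ·
  (0,2): δ = 55.07°  ·
  (0,3): δ = 1.56°  ✓
  (0,4): δ = 63.62°  ·
  (0,5): δ = 129.90°  ·
  (1,2): δ = 113.65°  ·
  (1,3): δ = 57.02°  ·
  (1,4): δ = 5.03°  ✓
  (1,5): δ = 71.32°  ·
  (2,3): δ = 123.37°  ·
  (2,4): δ = 61.31°  ·
  (2,5): δ = 4.97°  ✓
  (3,4): δ = 117.95°  ·
  (3,5): δ = 51.66°  ·
  (4,5): δ = 113.72°  ·
antipodal pairs: 3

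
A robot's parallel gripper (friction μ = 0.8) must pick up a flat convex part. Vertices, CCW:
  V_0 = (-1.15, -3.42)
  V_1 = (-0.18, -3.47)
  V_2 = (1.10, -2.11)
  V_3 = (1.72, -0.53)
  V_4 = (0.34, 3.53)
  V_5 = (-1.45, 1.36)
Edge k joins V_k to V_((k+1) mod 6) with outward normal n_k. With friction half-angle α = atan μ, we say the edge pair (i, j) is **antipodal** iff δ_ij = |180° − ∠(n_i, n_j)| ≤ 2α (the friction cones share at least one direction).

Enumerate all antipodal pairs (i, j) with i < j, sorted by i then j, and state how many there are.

count = 8; pairs: (0,3), (0,4), (1,4), (1,5), (2,4), (2,5), (3,4), (3,5)

α = atan 0.8 = 38.66°;  2α = 77.32°
n_0 = (-0.0515, -0.9987)
n_1 = (+0.7282, -0.6854)
n_2 = (+0.9309, -0.3653)
n_3 = (+0.9468, +0.3218)
n_4 = (-0.7714, +0.6363)
n_5 = (-0.9980, -0.0626)
  (0,1): δ = 130.31°  ·
  (0,2): δ = 108.47°  ·
  (0,3): δ = 68.28°  ✓
  (0,4): δ = 53.43°  ✓
  (0,5): δ = 96.54°  ·
  (1,2): δ = 158.16°  ·
  (1,3): δ = 117.96°  ·
  (1,4): δ = 3.75°  ✓
  (1,5): δ = 46.86°  ✓
  (2,3): δ = 139.80°  ·
  (2,4): δ = 18.09°  ✓
  (2,5): δ = 25.02°  ✓
  (3,4): δ = 58.29°  ✓
  (3,5): δ = 15.18°  ✓
  (4,5): δ = 136.89°  ·
antipodal pairs: 8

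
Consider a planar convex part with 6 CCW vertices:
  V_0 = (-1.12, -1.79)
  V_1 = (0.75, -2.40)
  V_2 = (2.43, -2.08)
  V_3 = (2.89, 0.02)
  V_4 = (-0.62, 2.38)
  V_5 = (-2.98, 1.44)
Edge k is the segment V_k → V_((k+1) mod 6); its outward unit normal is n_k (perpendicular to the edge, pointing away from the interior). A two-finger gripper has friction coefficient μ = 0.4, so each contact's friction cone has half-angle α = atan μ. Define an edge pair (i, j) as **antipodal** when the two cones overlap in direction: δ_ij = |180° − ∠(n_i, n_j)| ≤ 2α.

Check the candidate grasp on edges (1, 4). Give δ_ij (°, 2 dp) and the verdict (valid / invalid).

α = atan 0.4 = 21.80°;  2α = 43.60°
edge 1: e_1 = (+1.68, +0.32);  n_1 = (+0.1871, -0.9823)
edge 4: e_4 = (-2.36, -0.94);  n_4 = (-0.3700, +0.9290)
∠(n_1, n_4) = 169.07°
δ = |180° − 169.07°| = 10.93°
10.93° ≤ 2α = 43.60°  →  valid

δ = 10.93°, valid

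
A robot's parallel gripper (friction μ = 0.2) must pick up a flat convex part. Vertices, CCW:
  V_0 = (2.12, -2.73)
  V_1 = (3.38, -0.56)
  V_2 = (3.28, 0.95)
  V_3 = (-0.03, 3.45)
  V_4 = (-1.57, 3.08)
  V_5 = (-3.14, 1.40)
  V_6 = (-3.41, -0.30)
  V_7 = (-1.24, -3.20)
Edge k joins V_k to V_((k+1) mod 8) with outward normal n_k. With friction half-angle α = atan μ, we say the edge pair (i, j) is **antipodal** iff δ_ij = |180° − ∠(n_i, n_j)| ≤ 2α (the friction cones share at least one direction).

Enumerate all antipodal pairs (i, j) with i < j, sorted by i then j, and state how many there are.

α = atan 0.2 = 11.31°;  2α = 22.62°
n_0 = (+0.8648, -0.5021)
n_1 = (+0.9978, +0.0661)
n_2 = (+0.6027, +0.7980)
n_3 = (-0.2336, +0.9723)
n_4 = (-0.7306, +0.6828)
n_5 = (-0.9876, +0.1569)
n_6 = (-0.8007, -0.5991)
n_7 = (+0.1385, -0.9904)
  (0,1): δ = 146.07°  ·
  (0,2): δ = 96.92°  ·
  (0,3): δ = 46.35°  ·
  (0,4): δ = 12.92°  ✓
  (0,5): δ = 21.12°  ✓
  (0,6): δ = 66.95°  ·
  (0,7): δ = 128.10°  ·
  (1,2): δ = 130.85°  ·
  (1,3): δ = 80.28°  ·
  (1,4): δ = 46.85°  ·
  (1,5): δ = 12.81°  ✓
  (1,6): δ = 33.02°  ·
  (1,7): δ = 94.17°  ·
  (2,3): δ = 129.43°  ·
  (2,4): δ = 96.00°  ·
  (2,5): δ = 61.96°  ·
  (2,6): δ = 16.13°  ✓
  (2,7): δ = 45.03°  ·
  (3,4): δ = 146.57°  ·
  (3,5): δ = 112.53°  ·
  (3,6): δ = 66.70°  ·
  (3,7): δ = 5.55°  ✓
  (4,5): δ = 145.96°  ·
  (4,6): δ = 100.13°  ·
  (4,7): δ = 38.98°  ·
  (5,6): δ = 134.17°  ·
  (5,7): δ = 73.01°  ·
  (6,7): δ = 118.84°  ·
antipodal pairs: 5

count = 5; pairs: (0,4), (0,5), (1,5), (2,6), (3,7)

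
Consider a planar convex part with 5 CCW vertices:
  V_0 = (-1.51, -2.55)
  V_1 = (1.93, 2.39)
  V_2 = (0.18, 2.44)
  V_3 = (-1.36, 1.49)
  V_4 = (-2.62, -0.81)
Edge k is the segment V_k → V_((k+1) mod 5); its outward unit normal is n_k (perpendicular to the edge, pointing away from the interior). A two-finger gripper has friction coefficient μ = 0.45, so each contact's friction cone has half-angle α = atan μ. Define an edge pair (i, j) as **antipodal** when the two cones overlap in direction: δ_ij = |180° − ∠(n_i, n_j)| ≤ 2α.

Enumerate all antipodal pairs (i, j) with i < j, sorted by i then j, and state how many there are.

α = atan 0.45 = 24.23°;  2α = 48.46°
n_0 = (+0.8206, -0.5715)
n_1 = (+0.0286, +0.9996)
n_2 = (-0.5250, +0.8511)
n_3 = (-0.8770, +0.4805)
n_4 = (-0.8431, -0.5378)
  (0,1): δ = 56.78°  ·
  (0,2): δ = 23.48°  ✓
  (0,3): δ = 6.14°  ✓
  (0,4): δ = 67.39°  ·
  (1,2): δ = 146.69°  ·
  (1,3): δ = 117.08°  ·
  (1,4): δ = 55.83°  ·
  (2,3): δ = 150.38°  ·
  (2,4): δ = 89.13°  ·
  (3,4): δ = 118.75°  ·
antipodal pairs: 2

count = 2; pairs: (0,2), (0,3)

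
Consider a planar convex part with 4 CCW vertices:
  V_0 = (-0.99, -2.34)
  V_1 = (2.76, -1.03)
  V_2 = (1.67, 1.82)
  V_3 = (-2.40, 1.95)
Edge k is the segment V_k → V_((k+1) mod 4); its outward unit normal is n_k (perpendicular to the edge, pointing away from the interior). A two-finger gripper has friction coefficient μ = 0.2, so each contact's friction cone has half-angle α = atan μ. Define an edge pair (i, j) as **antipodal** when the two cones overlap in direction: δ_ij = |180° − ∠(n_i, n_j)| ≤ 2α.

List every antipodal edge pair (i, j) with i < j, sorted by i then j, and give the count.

α = atan 0.2 = 11.31°;  2α = 22.62°
n_0 = (+0.3298, -0.9441)
n_1 = (+0.9340, +0.3572)
n_2 = (+0.0319, +0.9995)
n_3 = (-0.9500, -0.3122)
  (0,1): δ = 88.33°  ·
  (0,2): δ = 21.09°  ✓
  (0,3): δ = 88.94°  ·
  (1,2): δ = 112.76°  ·
  (1,3): δ = 2.74°  ✓
  (2,3): δ = 69.98°  ·
antipodal pairs: 2

count = 2; pairs: (0,2), (1,3)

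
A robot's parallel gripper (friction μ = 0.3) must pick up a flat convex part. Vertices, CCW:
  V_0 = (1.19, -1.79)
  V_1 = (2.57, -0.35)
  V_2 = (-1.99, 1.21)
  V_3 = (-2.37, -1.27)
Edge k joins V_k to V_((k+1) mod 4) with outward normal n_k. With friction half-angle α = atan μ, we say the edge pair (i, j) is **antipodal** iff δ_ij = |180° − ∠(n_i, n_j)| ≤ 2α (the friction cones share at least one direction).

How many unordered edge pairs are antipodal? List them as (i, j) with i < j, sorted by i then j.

α = atan 0.3 = 16.70°;  2α = 33.40°
n_0 = (+0.7220, -0.6919)
n_1 = (+0.3237, +0.9462)
n_2 = (-0.9885, +0.1515)
n_3 = (-0.1445, -0.9895)
  (0,1): δ = 65.10°  ·
  (0,2): δ = 35.07°  ·
  (0,3): δ = 125.47°  ·
  (1,2): δ = 79.83°  ·
  (1,3): δ = 10.58°  ✓
  (2,3): δ = 89.60°  ·
antipodal pairs: 1

count = 1; pairs: (1,3)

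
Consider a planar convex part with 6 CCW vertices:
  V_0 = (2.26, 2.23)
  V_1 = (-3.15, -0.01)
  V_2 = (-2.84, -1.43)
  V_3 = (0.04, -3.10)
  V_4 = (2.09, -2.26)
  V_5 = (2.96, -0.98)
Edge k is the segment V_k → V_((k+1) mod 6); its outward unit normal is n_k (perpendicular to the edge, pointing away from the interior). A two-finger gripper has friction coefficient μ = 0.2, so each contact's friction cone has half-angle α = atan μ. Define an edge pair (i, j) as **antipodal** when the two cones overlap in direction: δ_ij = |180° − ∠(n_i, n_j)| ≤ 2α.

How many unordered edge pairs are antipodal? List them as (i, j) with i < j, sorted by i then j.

α = atan 0.2 = 11.31°;  2α = 22.62°
n_0 = (-0.3826, +0.9239)
n_1 = (-0.9770, -0.2133)
n_2 = (-0.5016, -0.8651)
n_3 = (+0.3792, -0.9253)
n_4 = (+0.8270, -0.5621)
n_5 = (+0.9770, +0.2131)
  (0,1): δ = 100.18°  ·
  (0,2): δ = 52.60°  ·
  (0,3): δ = 0.21°  ✓
  (0,4): δ = 33.30°  ·
  (0,5): δ = 79.81°  ·
  (1,2): δ = 132.42°  ·
  (1,3): δ = 80.03°  ·
  (1,4): δ = 46.52°  ·
  (1,5): δ = 0.01°  ✓
  (2,3): δ = 127.61°  ·
  (2,4): δ = 94.10°  ·
  (2,5): δ = 47.59°  ·
  (3,4): δ = 146.49°  ·
  (3,5): δ = 99.98°  ·
  (4,5): δ = 133.49°  ·
antipodal pairs: 2

count = 2; pairs: (0,3), (1,5)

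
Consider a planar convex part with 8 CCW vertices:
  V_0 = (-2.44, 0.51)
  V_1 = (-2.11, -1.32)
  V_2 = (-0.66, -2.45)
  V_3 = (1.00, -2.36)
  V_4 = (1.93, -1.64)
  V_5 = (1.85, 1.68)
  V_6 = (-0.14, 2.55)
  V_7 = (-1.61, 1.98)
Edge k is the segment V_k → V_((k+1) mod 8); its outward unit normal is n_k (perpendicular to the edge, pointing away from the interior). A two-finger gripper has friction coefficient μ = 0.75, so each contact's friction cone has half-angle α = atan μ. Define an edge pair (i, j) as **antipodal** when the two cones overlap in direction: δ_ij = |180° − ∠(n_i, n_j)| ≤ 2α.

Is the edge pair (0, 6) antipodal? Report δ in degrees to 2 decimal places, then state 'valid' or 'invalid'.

δ = 100.97°, invalid

α = atan 0.75 = 36.87°;  2α = 73.74°
edge 0: e_0 = (+0.33, -1.83);  n_0 = (-0.9841, -0.1775)
edge 6: e_6 = (-1.47, -0.57);  n_6 = (-0.3615, +0.9324)
∠(n_0, n_6) = 79.03°
δ = |180° − 79.03°| = 100.97°
100.97° > 2α = 73.74°  →  invalid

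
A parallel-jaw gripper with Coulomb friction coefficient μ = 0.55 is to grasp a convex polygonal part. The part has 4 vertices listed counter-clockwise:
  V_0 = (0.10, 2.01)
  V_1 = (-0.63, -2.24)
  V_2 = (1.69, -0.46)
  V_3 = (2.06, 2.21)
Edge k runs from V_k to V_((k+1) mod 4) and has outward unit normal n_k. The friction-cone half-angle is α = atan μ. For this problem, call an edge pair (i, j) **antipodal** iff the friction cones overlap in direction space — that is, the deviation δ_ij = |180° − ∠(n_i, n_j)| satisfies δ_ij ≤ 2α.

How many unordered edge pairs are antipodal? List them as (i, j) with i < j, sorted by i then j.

count = 3; pairs: (0,1), (0,2), (1,3)

α = atan 0.55 = 28.81°;  2α = 57.62°
n_0 = (-0.9856, +0.1693)
n_1 = (+0.6087, -0.7934)
n_2 = (+0.9905, -0.1373)
n_3 = (-0.1015, +0.9948)
  (0,1): δ = 42.76°  ✓
  (0,2): δ = 1.86°  ✓
  (0,3): δ = 105.57°  ·
  (1,2): δ = 135.39°  ·
  (1,3): δ = 31.67°  ✓
  (2,3): δ = 76.28°  ·
antipodal pairs: 3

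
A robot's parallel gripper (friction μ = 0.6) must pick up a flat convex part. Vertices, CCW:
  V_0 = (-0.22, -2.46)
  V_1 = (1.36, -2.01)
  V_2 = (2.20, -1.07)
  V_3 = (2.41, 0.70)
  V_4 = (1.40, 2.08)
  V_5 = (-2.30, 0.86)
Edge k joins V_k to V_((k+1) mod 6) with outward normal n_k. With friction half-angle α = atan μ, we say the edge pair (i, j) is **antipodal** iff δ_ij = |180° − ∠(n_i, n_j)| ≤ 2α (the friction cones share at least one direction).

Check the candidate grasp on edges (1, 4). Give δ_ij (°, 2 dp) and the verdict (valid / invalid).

α = atan 0.6 = 30.96°;  2α = 61.93°
edge 1: e_1 = (+0.84, +0.94);  n_1 = (+0.7457, -0.6663)
edge 4: e_4 = (-3.70, -1.22);  n_4 = (-0.3131, +0.9497)
∠(n_1, n_4) = 150.03°
δ = |180° − 150.03°| = 29.97°
29.97° ≤ 2α = 61.93°  →  valid

δ = 29.97°, valid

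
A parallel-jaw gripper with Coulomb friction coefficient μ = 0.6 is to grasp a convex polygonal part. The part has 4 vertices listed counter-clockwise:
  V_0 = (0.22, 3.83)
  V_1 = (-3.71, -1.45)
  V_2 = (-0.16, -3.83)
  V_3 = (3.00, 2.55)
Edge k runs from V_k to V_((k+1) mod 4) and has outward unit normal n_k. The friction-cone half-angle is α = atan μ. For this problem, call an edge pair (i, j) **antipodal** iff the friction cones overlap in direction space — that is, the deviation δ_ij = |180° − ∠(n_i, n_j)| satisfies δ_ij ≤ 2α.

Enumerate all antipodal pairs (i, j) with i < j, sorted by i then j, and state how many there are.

α = atan 0.6 = 30.96°;  2α = 61.93°
n_0 = (-0.8022, +0.5971)
n_1 = (-0.5569, -0.8306)
n_2 = (+0.8961, -0.4438)
n_3 = (+0.4182, +0.9083)
  (0,1): δ = 87.18°  ·
  (0,2): δ = 10.31°  ✓
  (0,3): δ = 101.94°  ·
  (1,2): δ = 82.51°  ·
  (1,3): δ = 9.12°  ✓
  (2,3): δ = 88.37°  ·
antipodal pairs: 2

count = 2; pairs: (0,2), (1,3)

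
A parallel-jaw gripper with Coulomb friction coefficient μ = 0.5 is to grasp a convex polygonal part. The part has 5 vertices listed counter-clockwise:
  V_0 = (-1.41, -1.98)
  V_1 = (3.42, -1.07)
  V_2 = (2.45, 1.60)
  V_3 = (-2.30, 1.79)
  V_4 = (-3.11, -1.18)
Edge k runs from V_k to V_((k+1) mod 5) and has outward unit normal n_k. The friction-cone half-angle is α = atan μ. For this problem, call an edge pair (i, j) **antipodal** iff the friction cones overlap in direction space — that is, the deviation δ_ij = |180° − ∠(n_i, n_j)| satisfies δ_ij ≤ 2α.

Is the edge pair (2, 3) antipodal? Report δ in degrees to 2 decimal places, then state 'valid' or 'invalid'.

α = atan 0.5 = 26.57°;  2α = 53.13°
edge 2: e_2 = (-4.75, +0.19);  n_2 = (+0.0400, +0.9992)
edge 3: e_3 = (-0.81, -2.97);  n_3 = (-0.9648, +0.2631)
∠(n_2, n_3) = 77.04°
δ = |180° − 77.04°| = 102.96°
102.96° > 2α = 53.13°  →  invalid

δ = 102.96°, invalid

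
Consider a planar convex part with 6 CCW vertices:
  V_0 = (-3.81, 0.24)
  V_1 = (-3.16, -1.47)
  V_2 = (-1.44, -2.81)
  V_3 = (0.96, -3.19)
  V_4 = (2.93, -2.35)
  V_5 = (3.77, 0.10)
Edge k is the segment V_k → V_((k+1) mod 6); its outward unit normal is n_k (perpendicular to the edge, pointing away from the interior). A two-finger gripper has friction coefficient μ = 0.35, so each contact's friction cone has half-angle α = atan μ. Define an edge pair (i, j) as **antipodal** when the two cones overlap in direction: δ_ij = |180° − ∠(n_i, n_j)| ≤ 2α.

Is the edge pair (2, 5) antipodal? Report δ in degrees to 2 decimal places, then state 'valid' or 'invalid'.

δ = 7.94°, valid

α = atan 0.35 = 19.29°;  2α = 38.58°
edge 2: e_2 = (+2.40, -0.38);  n_2 = (-0.1564, -0.9877)
edge 5: e_5 = (-7.58, +0.14);  n_5 = (+0.0185, +0.9998)
∠(n_2, n_5) = 172.06°
δ = |180° − 172.06°| = 7.94°
7.94° ≤ 2α = 38.58°  →  valid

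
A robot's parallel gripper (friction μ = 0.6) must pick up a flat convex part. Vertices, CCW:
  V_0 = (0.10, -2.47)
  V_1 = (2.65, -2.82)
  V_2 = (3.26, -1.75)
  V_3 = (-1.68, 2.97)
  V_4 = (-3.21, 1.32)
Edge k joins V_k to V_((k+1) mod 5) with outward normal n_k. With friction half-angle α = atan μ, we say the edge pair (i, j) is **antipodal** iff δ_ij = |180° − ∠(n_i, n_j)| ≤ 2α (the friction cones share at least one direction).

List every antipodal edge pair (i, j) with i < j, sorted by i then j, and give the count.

count = 4; pairs: (0,2), (0,3), (1,3), (2,4)

α = atan 0.6 = 30.96°;  2α = 61.93°
n_0 = (-0.1360, -0.9907)
n_1 = (+0.8687, -0.4953)
n_2 = (+0.6908, +0.7230)
n_3 = (-0.7333, +0.6799)
n_4 = (-0.7532, -0.6578)
  (0,1): δ = 111.87°  ·
  (0,2): δ = 35.88°  ✓
  (0,3): δ = 54.98°  ✓
  (0,4): δ = 138.95°  ·
  (1,2): δ = 104.01°  ·
  (1,3): δ = 13.15°  ✓
  (1,4): δ = 70.82°  ·
  (2,3): δ = 89.14°  ·
  (2,4): δ = 5.17°  ✓
  (3,4): δ = 96.03°  ·
antipodal pairs: 4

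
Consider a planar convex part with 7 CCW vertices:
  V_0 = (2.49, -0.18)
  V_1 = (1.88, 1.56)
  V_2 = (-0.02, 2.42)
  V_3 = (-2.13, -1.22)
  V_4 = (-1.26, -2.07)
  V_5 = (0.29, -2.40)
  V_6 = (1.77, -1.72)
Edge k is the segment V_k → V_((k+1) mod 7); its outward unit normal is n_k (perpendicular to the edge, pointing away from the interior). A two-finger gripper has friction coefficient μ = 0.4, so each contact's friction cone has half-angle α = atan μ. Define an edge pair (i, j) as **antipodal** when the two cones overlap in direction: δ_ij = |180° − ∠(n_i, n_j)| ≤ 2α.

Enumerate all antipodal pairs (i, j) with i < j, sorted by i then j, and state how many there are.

count = 5; pairs: (0,3), (1,3), (1,4), (2,5), (2,6)

α = atan 0.4 = 21.80°;  2α = 43.60°
n_0 = (+0.9437, +0.3308)
n_1 = (+0.4124, +0.9110)
n_2 = (-0.8652, +0.5015)
n_3 = (-0.6988, -0.7153)
n_4 = (-0.2082, -0.9781)
n_5 = (+0.4175, -0.9087)
n_6 = (+0.9059, -0.4235)
  (0,1): δ = 133.67°  ·
  (0,2): δ = 49.42°  ·
  (0,3): δ = 26.35°  ✓
  (0,4): δ = 58.66°  ·
  (0,5): δ = 95.36°  ·
  (0,6): δ = 135.62°  ·
  (1,2): δ = 95.75°  ·
  (1,3): δ = 19.98°  ✓
  (1,4): δ = 12.33°  ✓
  (1,5): δ = 49.03°  ·
  (1,6): δ = 89.30°  ·
  (2,3): δ = 104.23°  ·
  (2,4): δ = 71.92°  ·
  (2,5): δ = 35.22°  ✓
  (2,6): δ = 5.04°  ✓
  (3,4): δ = 147.69°  ·
  (3,5): δ = 110.99°  ·
  (3,6): δ = 70.72°  ·
  (4,5): δ = 143.30°  ·
  (4,6): δ = 103.04°  ·
  (5,6): δ = 139.73°  ·
antipodal pairs: 5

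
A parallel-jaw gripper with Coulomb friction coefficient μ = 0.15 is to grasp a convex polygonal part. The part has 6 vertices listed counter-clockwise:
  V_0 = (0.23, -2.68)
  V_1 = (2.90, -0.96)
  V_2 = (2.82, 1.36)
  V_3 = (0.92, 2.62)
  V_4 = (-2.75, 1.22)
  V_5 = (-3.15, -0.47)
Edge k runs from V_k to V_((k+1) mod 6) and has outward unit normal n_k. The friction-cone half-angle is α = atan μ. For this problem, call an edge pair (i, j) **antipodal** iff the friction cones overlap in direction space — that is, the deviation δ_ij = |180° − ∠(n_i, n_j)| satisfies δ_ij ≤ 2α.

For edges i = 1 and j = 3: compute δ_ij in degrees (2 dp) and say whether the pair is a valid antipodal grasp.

α = atan 0.15 = 8.53°;  2α = 17.06°
edge 1: e_1 = (-0.08, +2.32);  n_1 = (+0.9994, +0.0345)
edge 3: e_3 = (-3.67, -1.40);  n_3 = (-0.3564, +0.9343)
∠(n_1, n_3) = 108.91°
δ = |180° − 108.91°| = 71.09°
71.09° > 2α = 17.06°  →  invalid

δ = 71.09°, invalid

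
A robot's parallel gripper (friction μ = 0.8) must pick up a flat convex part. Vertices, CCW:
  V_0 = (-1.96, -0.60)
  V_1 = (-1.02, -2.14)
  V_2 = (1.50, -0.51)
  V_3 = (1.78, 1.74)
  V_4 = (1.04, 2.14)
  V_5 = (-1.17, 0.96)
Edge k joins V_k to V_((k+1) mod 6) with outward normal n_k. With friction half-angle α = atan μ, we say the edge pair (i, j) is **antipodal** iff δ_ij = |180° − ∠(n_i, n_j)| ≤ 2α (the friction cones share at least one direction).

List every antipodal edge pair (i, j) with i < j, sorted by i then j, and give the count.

count = 7; pairs: (0,2), (0,3), (1,3), (1,4), (1,5), (2,4), (2,5)

α = atan 0.8 = 38.66°;  2α = 77.32°
n_0 = (-0.8536, -0.5210)
n_1 = (+0.5431, -0.8397)
n_2 = (+0.9923, -0.1235)
n_3 = (+0.4755, +0.8797)
n_4 = (-0.4710, +0.8821)
n_5 = (-0.8921, +0.4518)
  (0,1): δ = 88.50°  ·
  (0,2): δ = 38.49°  ✓
  (0,3): δ = 30.21°  ✓
  (0,4): δ = 86.70°  ·
  (0,5): δ = 121.74°  ·
  (1,2): δ = 129.99°  ·
  (1,3): δ = 61.29°  ✓
  (1,4): δ = 4.80°  ✓
  (1,5): δ = 30.25°  ✓
  (2,3): δ = 111.30°  ·
  (2,4): δ = 54.81°  ✓
  (2,5): δ = 19.76°  ✓
  (3,4): δ = 123.51°  ·
  (3,5): δ = 88.47°  ·
  (4,5): δ = 144.96°  ·
antipodal pairs: 7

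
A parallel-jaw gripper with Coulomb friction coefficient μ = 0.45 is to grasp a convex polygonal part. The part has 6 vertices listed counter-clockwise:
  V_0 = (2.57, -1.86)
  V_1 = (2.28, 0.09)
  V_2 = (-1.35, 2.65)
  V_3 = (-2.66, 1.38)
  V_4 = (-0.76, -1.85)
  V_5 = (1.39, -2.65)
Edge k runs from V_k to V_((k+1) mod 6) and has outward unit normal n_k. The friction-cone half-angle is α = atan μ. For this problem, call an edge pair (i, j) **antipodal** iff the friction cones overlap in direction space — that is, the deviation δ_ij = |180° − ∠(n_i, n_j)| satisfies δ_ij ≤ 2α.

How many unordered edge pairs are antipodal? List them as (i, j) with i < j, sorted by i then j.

α = atan 0.45 = 24.23°;  2α = 48.46°
n_0 = (+0.9891, +0.1471)
n_1 = (+0.5763, +0.8172)
n_2 = (-0.6961, +0.7180)
n_3 = (-0.8619, -0.5070)
n_4 = (-0.3487, -0.9372)
n_5 = (+0.5563, -0.8310)
  (0,1): δ = 133.65°  ·
  (0,2): δ = 54.35°  ·
  (0,3): δ = 22.01°  ✓
  (0,4): δ = 61.13°  ·
  (0,5): δ = 115.34°  ·
  (1,2): δ = 100.70°  ·
  (1,3): δ = 24.34°  ✓
  (1,4): δ = 14.78°  ✓
  (1,5): δ = 68.99°  ·
  (2,3): δ = 103.65°  ·
  (2,4): δ = 64.52°  ·
  (2,5): δ = 10.31°  ✓
  (3,4): δ = 140.88°  ·
  (3,5): δ = 86.66°  ·
  (4,5): δ = 125.79°  ·
antipodal pairs: 4

count = 4; pairs: (0,3), (1,3), (1,4), (2,5)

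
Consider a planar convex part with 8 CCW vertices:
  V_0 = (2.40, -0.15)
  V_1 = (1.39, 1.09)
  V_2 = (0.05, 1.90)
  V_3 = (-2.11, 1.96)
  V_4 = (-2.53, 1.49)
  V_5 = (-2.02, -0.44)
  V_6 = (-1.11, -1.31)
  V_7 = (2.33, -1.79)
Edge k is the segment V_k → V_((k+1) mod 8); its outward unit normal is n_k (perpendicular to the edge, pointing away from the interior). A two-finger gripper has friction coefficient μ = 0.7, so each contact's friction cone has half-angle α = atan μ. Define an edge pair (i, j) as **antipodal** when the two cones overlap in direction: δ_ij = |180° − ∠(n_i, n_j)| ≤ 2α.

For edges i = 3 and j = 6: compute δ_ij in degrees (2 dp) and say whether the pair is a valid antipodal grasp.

α = atan 0.7 = 34.99°;  2α = 69.98°
edge 3: e_3 = (-0.42, -0.47);  n_3 = (-0.7457, +0.6663)
edge 6: e_6 = (+3.44, -0.48);  n_6 = (-0.1382, -0.9904)
∠(n_3, n_6) = 123.84°
δ = |180° − 123.84°| = 56.16°
56.16° ≤ 2α = 69.98°  →  valid

δ = 56.16°, valid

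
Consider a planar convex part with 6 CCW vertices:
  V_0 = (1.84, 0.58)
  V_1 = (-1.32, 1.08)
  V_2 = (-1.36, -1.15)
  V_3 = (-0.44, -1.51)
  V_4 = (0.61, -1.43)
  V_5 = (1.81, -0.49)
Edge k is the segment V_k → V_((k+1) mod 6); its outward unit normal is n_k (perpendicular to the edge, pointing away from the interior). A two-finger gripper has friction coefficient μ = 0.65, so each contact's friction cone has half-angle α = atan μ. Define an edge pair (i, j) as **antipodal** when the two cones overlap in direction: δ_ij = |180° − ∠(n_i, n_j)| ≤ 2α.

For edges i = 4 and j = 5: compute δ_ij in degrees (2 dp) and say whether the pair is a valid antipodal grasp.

α = atan 0.65 = 33.02°;  2α = 66.05°
edge 4: e_4 = (+1.20, +0.94);  n_4 = (+0.6167, -0.7872)
edge 5: e_5 = (+0.03, +1.07);  n_5 = (+0.9996, -0.0280)
∠(n_4, n_5) = 50.32°
δ = |180° − 50.32°| = 129.68°
129.68° > 2α = 66.05°  →  invalid

δ = 129.68°, invalid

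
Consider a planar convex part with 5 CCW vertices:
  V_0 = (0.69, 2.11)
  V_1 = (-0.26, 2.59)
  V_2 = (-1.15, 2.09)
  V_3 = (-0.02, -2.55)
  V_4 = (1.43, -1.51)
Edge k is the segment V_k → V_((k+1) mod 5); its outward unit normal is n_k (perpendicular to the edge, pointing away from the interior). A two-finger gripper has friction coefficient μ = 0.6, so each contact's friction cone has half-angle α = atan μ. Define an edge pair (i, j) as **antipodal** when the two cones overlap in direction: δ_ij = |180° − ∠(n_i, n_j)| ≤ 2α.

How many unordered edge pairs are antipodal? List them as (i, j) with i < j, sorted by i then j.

count = 3; pairs: (0,2), (1,3), (2,4)

α = atan 0.6 = 30.96°;  2α = 61.93°
n_0 = (+0.4510, +0.8925)
n_1 = (-0.4898, +0.8718)
n_2 = (-0.9716, -0.2366)
n_3 = (+0.5828, -0.8126)
n_4 = (+0.9797, +0.2003)
  (0,1): δ = 123.87°  ·
  (0,2): δ = 49.51°  ✓
  (0,3): δ = 62.46°  ·
  (0,4): δ = 128.36°  ·
  (1,2): δ = 105.64°  ·
  (1,3): δ = 6.32°  ✓
  (1,4): δ = 72.23°  ·
  (2,3): δ = 68.04°  ·
  (2,4): δ = 2.13°  ✓
  (3,4): δ = 114.10°  ·
antipodal pairs: 3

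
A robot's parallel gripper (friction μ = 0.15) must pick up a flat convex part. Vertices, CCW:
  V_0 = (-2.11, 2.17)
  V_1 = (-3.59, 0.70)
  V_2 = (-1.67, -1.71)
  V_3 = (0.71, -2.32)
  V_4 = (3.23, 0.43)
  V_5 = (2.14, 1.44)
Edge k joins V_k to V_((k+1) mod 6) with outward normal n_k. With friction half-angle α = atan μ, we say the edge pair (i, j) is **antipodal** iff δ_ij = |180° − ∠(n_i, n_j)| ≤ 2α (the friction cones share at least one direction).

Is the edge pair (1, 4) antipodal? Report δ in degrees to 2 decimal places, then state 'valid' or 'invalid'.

α = atan 0.15 = 8.53°;  2α = 17.06°
edge 1: e_1 = (+1.92, -2.41);  n_1 = (-0.7821, -0.6231)
edge 4: e_4 = (-1.09, +1.01);  n_4 = (+0.6797, +0.7335)
∠(n_1, n_4) = 171.36°
δ = |180° − 171.36°| = 8.64°
8.64° ≤ 2α = 17.06°  →  valid

δ = 8.64°, valid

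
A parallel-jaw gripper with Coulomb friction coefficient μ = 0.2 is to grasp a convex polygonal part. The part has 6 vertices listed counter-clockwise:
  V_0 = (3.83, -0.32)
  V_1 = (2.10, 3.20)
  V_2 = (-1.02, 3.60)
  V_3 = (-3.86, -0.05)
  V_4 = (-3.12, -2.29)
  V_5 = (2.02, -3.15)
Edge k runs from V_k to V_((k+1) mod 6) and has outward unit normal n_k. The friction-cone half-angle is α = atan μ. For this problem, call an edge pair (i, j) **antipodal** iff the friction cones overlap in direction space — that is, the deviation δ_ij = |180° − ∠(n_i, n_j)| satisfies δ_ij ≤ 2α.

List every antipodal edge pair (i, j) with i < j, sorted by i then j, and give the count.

count = 3; pairs: (0,3), (1,4), (2,5)

α = atan 0.2 = 11.31°;  2α = 22.62°
n_0 = (+0.8975, +0.4411)
n_1 = (+0.1272, +0.9919)
n_2 = (-0.7892, +0.6141)
n_3 = (-0.9495, -0.3137)
n_4 = (-0.1650, -0.9863)
n_5 = (+0.8424, -0.5388)
  (0,1): δ = 123.48°  ·
  (0,2): δ = 64.06°  ·
  (0,3): δ = 7.89°  ✓
  (0,4): δ = 54.33°  ·
  (0,5): δ = 121.22°  ·
  (1,2): δ = 120.58°  ·
  (1,3): δ = 64.41°  ·
  (1,4): δ = 2.19°  ✓
  (1,5): δ = 64.70°  ·
  (2,3): δ = 123.83°  ·
  (2,4): δ = 61.61°  ·
  (2,5): δ = 5.28°  ✓
  (3,4): δ = 117.78°  ·
  (3,5): δ = 50.88°  ·
  (4,5): δ = 113.10°  ·
antipodal pairs: 3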